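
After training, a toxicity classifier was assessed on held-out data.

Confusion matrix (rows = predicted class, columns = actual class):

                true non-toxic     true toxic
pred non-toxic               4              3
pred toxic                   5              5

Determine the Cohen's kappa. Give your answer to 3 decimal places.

Observed agreement pₒ = trace/N = 9/17 = 0.5294
Expected agreement pₑ = Σ (rowᵢ·colᵢ)/N² = (9·7 + 8·10)/17² = 0.4948
κ = (pₒ − pₑ)/(1 − pₑ) = (0.5294 − 0.4948)/(1 − 0.4948) = 0.068

0.068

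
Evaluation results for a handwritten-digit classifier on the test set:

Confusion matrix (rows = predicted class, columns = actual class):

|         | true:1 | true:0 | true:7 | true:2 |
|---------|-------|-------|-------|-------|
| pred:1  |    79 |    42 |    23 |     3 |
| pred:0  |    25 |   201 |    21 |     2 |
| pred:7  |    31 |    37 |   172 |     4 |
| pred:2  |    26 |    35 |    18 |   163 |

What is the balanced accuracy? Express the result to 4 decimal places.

Balanced accuracy = mean of per-class recall.
  1: recall = 79/161 = 0.49068
  0: recall = 201/315 = 0.63810
  7: recall = 172/234 = 0.73504
  2: recall = 163/172 = 0.94767
Mean = (0.49068 + 0.63810 + 0.73504 + 0.94767) / 4 = 0.7029

0.7029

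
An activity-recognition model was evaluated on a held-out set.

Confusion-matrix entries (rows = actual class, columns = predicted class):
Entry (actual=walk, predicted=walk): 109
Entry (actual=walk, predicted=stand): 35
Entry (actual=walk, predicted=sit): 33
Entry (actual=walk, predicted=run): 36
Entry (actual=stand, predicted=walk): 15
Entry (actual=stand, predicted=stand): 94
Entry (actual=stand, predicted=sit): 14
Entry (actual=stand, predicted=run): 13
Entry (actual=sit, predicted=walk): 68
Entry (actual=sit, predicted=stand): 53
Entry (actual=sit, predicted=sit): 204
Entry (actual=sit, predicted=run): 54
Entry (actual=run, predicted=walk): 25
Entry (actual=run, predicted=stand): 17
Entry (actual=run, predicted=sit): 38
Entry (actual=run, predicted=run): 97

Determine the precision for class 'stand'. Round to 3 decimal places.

0.472

One-vs-rest for 'stand': TP = diagonal; FP = other classes predicted 'stand'; FN = 'stand' predicted as other.
precision = TP/(TP+FP).
stand: TP=94, FP=35+53+17=105 → 94/199 = 0.4724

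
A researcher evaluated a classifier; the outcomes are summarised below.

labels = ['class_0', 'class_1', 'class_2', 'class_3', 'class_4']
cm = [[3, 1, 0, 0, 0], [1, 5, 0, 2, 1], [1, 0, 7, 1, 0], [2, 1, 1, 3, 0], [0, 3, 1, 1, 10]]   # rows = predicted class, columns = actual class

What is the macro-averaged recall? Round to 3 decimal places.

0.609

Per-class recall (TP/(TP+FN)):
  class_0: TP=3, FN=1+1+2+0=4 → 3/7 = 0.4286
  class_1: TP=5, FN=1+0+1+3=5 → 5/10 = 0.5000
  class_2: TP=7, FN=0+0+1+1=2 → 7/9 = 0.7778
  class_3: TP=3, FN=0+2+1+1=4 → 3/7 = 0.4286
  class_4: TP=10, FN=0+1+0+0=1 → 10/11 = 0.9091
Macro-recall = mean = (0.4286 + 0.5000 + 0.7778 + 0.4286 + 0.9091) / 5 = 0.609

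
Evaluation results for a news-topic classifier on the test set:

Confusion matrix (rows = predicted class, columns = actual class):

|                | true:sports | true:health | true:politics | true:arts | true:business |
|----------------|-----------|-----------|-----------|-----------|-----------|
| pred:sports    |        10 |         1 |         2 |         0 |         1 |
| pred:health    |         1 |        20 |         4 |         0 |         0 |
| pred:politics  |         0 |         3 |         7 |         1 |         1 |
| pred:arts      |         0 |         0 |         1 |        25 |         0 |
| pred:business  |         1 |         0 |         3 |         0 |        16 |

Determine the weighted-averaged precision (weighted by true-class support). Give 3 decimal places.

Per-class precision (TP/(TP+FP)):
  sports: TP=10, FP=1+2+0+1=4 → 10/14 = 0.7143
  health: TP=20, FP=1+4+0+0=5 → 20/25 = 0.8000
  politics: TP=7, FP=0+3+1+1=5 → 7/12 = 0.5833
  arts: TP=25, FP=0+0+1+0=1 → 25/26 = 0.9615
  business: TP=16, FP=1+0+3+0=4 → 16/20 = 0.8000
Weighted-precision = Σ (supportᵢ/N)·precisionᵢ with N=97: (12/97)·0.7143 + (24/97)·0.8000 + (17/97)·0.5833 + (26/97)·0.9615 + (18/97)·0.8000 = 0.795

0.795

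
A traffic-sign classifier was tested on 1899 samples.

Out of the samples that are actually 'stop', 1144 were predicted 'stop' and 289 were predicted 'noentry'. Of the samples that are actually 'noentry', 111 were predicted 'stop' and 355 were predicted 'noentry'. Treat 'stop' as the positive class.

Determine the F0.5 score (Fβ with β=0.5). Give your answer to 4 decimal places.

0.8864

Fβ = (1+β²)·TP / ((1+β²)·TP + β²·FN + FP), with β²=1/4
= 1.25·1144 / (1.25·1144 + 0.25·289 + 111) = 0.8864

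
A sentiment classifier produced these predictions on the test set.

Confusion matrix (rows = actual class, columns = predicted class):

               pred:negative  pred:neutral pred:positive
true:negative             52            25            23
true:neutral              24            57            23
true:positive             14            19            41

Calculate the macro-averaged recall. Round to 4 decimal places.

Per-class recall (TP/(TP+FN)):
  negative: TP=52, FN=25+23=48 → 52/100 = 0.52000
  neutral: TP=57, FN=24+23=47 → 57/104 = 0.54808
  positive: TP=41, FN=14+19=33 → 41/74 = 0.55405
Macro-recall = mean = (0.52000 + 0.54808 + 0.55405) / 3 = 0.5407

0.5407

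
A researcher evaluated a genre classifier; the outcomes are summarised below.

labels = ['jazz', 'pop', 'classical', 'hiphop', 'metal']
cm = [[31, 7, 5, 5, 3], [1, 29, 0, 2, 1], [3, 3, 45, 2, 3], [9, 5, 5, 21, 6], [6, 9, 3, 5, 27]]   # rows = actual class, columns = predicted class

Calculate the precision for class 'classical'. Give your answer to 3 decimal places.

0.776

Take TP from the diagonal, FP from the rest of the 'classical' prediction marginal, FN from the rest of the 'classical' actual marginal.
precision = TP/(TP+FP).
classical: TP=45, FP=5+0+5+3=13 → 45/58 = 0.7759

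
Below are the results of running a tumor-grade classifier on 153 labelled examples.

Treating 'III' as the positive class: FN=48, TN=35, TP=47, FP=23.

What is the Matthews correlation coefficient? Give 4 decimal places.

MCC = (TP·TN − FP·FN) / √((TP+FP)(TP+FN)(TN+FP)(TN+FN))
Numerator = 47·35 − 23·48 = 541
Denominator = √(70·95·58·83) = √32013100 = 5658.0120
MCC = 541 / 5658.0120 = 0.0956

0.0956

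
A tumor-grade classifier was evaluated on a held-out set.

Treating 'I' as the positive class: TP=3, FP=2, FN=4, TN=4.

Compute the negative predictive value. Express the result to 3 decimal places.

0.500

NPV = TN/(TN+FN) = 4/(4+4) = 0.500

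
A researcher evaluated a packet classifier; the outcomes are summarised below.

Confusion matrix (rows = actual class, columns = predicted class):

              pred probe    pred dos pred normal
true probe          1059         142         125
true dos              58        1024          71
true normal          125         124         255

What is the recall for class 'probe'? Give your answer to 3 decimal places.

Treat 'probe' as positive and all other classes as negative.
recall = TP/(TP+FN).
probe: TP=1059, FN=142+125=267 → 1059/1326 = 0.7986

0.799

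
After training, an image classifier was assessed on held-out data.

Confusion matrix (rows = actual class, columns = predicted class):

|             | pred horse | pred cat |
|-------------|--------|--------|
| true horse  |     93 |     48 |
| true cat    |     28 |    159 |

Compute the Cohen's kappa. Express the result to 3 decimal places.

0.519

Observed agreement pₒ = trace/N = 252/328 = 0.7683
Expected agreement pₑ = Σ (rowᵢ·colᵢ)/N² = (141·121 + 187·207)/328² = 0.5184
κ = (pₒ − pₑ)/(1 − pₑ) = (0.7683 − 0.5184)/(1 − 0.5184) = 0.519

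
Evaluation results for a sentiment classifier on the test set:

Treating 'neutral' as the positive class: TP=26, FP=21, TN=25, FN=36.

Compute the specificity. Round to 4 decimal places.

0.5435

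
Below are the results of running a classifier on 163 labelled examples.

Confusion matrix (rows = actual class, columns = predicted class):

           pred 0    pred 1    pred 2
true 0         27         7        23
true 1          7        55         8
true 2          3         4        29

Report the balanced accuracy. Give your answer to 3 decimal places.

0.688

Balanced accuracy = mean of per-class recall.
  0: recall = 27/57 = 0.4737
  1: recall = 55/70 = 0.7857
  2: recall = 29/36 = 0.8056
Mean = (0.4737 + 0.7857 + 0.8056) / 3 = 0.688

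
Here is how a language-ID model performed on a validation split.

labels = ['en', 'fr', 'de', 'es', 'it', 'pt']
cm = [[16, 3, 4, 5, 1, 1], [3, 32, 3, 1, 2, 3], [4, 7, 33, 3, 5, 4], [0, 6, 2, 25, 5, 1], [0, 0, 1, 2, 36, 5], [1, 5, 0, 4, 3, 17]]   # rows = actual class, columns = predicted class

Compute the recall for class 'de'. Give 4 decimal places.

recall = TP/(TP+FN).
de: TP=33, FN=4+7+3+5+4=23 → 33/56 = 0.58929

0.5893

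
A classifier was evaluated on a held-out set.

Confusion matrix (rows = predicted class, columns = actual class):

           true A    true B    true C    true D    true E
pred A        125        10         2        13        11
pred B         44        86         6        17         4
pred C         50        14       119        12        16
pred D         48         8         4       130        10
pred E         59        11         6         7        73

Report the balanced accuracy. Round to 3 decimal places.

0.657

Balanced accuracy = mean of per-class recall.
  A: recall = 125/326 = 0.3834
  B: recall = 86/129 = 0.6667
  C: recall = 119/137 = 0.8686
  D: recall = 130/179 = 0.7263
  E: recall = 73/114 = 0.6404
Mean = (0.3834 + 0.6667 + 0.8686 + 0.7263 + 0.6404) / 5 = 0.657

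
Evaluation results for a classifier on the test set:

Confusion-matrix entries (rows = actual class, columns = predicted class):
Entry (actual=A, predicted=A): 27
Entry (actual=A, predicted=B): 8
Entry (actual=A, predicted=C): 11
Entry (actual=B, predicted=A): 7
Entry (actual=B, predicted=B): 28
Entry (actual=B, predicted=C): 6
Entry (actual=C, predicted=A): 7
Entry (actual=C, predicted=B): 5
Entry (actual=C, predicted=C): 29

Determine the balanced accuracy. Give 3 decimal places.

0.659

Balanced accuracy = mean of per-class recall.
  A: recall = 27/46 = 0.5870
  B: recall = 28/41 = 0.6829
  C: recall = 29/41 = 0.7073
Mean = (0.5870 + 0.6829 + 0.7073) / 3 = 0.659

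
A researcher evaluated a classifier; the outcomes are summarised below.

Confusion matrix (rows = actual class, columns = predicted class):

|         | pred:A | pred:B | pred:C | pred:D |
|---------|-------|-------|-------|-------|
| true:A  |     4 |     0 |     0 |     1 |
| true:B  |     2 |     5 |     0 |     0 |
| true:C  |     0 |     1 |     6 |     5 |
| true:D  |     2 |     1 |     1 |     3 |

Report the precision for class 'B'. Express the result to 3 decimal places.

0.714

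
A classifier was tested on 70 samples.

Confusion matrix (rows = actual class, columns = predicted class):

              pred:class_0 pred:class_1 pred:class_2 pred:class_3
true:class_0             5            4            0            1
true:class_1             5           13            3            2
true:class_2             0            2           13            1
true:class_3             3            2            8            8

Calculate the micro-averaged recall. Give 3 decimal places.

Micro-averaging pools counts across classes: ΣTP=39, ΣFP=31, ΣFN=31.
Micro-recall = TP/(TP+FN) on pooled counts = 0.557 (equals overall accuracy in single-label multiclass).

0.557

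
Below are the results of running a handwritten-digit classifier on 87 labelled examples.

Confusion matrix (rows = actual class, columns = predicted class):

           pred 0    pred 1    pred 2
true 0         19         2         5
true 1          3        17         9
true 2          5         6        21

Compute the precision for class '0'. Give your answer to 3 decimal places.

0.704

Treat '0' as positive and all other classes as negative.
precision = TP/(TP+FP).
0: TP=19, FP=3+5=8 → 19/27 = 0.7037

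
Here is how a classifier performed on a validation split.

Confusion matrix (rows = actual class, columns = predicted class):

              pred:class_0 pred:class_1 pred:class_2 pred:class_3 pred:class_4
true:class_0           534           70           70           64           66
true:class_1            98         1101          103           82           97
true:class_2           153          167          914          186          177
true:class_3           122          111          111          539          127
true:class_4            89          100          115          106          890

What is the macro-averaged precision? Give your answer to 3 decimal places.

Per-class precision (TP/(TP+FP)):
  class_0: TP=534, FP=98+153+122+89=462 → 534/996 = 0.5361
  class_1: TP=1101, FP=70+167+111+100=448 → 1101/1549 = 0.7108
  class_2: TP=914, FP=70+103+111+115=399 → 914/1313 = 0.6961
  class_3: TP=539, FP=64+82+186+106=438 → 539/977 = 0.5517
  class_4: TP=890, FP=66+97+177+127=467 → 890/1357 = 0.6559
Macro-precision = mean = (0.5361 + 0.7108 + 0.6961 + 0.5517 + 0.6559) / 5 = 0.630

0.630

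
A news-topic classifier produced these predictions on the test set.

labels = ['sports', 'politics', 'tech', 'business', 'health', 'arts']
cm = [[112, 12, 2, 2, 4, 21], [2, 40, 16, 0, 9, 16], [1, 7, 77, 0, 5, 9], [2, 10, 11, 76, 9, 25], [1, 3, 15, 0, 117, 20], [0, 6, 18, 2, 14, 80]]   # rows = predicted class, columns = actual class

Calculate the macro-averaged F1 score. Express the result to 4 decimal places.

0.6632

Per-class F1 score (2·TP/(2·TP+FP+FN)):
  sports: TP=112, FP=12+2+2+4+21=41, FN=2+1+2+1+0=6 → 224/271 = 0.82657
  politics: TP=40, FP=2+16+0+9+16=43, FN=12+7+10+3+6=38 → 80/161 = 0.49689
  tech: TP=77, FP=1+7+0+5+9=22, FN=2+16+11+15+18=62 → 154/238 = 0.64706
  business: TP=76, FP=2+10+11+9+25=57, FN=2+0+0+0+2=4 → 152/213 = 0.71362
  health: TP=117, FP=1+3+15+0+20=39, FN=4+9+5+9+14=41 → 234/314 = 0.74522
  arts: TP=80, FP=0+6+18+2+14=40, FN=21+16+9+25+20=91 → 160/291 = 0.54983
Macro-F1 score = mean = (0.82657 + 0.49689 + 0.64706 + 0.71362 + 0.74522 + 0.54983) / 6 = 0.6632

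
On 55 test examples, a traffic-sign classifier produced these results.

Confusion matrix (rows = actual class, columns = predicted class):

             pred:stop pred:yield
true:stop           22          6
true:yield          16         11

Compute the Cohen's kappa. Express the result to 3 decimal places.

0.194

Observed agreement pₒ = trace/N = 33/55 = 0.6000
Expected agreement pₑ = Σ (rowᵢ·colᵢ)/N² = (28·38 + 27·17)/55² = 0.5035
κ = (pₒ − pₑ)/(1 − pₑ) = (0.6000 − 0.5035)/(1 − 0.5035) = 0.194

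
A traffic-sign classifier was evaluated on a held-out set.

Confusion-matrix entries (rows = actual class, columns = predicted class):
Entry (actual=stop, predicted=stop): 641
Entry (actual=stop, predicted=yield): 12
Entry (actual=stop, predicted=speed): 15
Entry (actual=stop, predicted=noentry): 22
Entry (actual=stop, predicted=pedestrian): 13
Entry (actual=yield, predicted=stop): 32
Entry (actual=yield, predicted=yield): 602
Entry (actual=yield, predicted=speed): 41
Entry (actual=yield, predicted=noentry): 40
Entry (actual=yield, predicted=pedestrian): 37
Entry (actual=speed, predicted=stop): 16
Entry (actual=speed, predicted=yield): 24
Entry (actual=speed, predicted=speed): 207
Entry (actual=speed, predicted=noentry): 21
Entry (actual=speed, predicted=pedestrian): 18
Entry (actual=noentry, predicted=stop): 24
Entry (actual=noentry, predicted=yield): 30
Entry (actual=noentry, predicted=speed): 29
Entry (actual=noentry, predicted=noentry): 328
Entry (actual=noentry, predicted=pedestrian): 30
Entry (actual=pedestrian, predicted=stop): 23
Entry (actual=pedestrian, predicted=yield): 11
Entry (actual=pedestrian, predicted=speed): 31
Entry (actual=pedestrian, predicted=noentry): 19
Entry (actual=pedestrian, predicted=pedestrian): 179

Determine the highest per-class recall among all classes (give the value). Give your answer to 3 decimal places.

0.912

Per-class recall (TP/(TP+FN)):
  stop: TP=641, FN=12+15+22+13=62 → 641/703 = 0.9118
  yield: TP=602, FN=32+41+40+37=150 → 602/752 = 0.8005
  speed: TP=207, FN=16+24+21+18=79 → 207/286 = 0.7238
  noentry: TP=328, FN=24+30+29+30=113 → 328/441 = 0.7438
  pedestrian: TP=179, FN=23+11+31+19=84 → 179/263 = 0.6806
Highest is class 'stop' with recall = 0.912.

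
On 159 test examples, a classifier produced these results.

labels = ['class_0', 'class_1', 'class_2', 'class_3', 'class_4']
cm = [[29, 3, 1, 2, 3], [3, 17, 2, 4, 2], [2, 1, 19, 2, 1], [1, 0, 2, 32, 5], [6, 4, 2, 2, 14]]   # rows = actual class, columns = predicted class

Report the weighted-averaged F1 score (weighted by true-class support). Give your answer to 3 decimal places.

Per-class F1 score (2·TP/(2·TP+FP+FN)):
  class_0: TP=29, FP=3+2+1+6=12, FN=3+1+2+3=9 → 58/79 = 0.7342
  class_1: TP=17, FP=3+1+0+4=8, FN=3+2+4+2=11 → 34/53 = 0.6415
  class_2: TP=19, FP=1+2+2+2=7, FN=2+1+2+1=6 → 38/51 = 0.7451
  class_3: TP=32, FP=2+4+2+2=10, FN=1+0+2+5=8 → 64/82 = 0.7805
  class_4: TP=14, FP=3+2+1+5=11, FN=6+4+2+2=14 → 28/53 = 0.5283
Weighted-F1 score = Σ (supportᵢ/N)·F1 scoreᵢ with N=159: (38/159)·0.7342 + (28/159)·0.6415 + (25/159)·0.7451 + (40/159)·0.7805 + (28/159)·0.5283 = 0.695

0.695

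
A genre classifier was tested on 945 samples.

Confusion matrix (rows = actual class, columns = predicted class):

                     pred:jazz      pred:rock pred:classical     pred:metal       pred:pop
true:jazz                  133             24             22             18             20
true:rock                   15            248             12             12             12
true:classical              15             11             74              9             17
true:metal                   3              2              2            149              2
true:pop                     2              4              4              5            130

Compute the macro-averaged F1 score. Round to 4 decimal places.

Per-class F1 score (2·TP/(2·TP+FP+FN)):
  jazz: TP=133, FP=15+15+3+2=35, FN=24+22+18+20=84 → 266/385 = 0.69091
  rock: TP=248, FP=24+11+2+4=41, FN=15+12+12+12=51 → 496/588 = 0.84354
  classical: TP=74, FP=22+12+2+4=40, FN=15+11+9+17=52 → 148/240 = 0.61667
  metal: TP=149, FP=18+12+9+5=44, FN=3+2+2+2=9 → 298/351 = 0.84900
  pop: TP=130, FP=20+12+17+2=51, FN=2+4+4+5=15 → 260/326 = 0.79755
Macro-F1 score = mean = (0.69091 + 0.84354 + 0.61667 + 0.84900 + 0.79755) / 5 = 0.7595

0.7595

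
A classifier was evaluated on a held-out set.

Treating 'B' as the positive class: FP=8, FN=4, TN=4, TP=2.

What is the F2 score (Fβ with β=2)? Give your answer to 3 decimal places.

0.294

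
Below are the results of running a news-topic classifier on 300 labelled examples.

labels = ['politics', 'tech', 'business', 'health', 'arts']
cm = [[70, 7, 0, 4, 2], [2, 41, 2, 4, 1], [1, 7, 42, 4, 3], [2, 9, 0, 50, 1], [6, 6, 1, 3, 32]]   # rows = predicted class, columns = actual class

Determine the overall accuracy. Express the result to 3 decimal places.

0.783

Accuracy = trace / total = (70+41+42+50+32=235) / 300 = 235/300 = 0.783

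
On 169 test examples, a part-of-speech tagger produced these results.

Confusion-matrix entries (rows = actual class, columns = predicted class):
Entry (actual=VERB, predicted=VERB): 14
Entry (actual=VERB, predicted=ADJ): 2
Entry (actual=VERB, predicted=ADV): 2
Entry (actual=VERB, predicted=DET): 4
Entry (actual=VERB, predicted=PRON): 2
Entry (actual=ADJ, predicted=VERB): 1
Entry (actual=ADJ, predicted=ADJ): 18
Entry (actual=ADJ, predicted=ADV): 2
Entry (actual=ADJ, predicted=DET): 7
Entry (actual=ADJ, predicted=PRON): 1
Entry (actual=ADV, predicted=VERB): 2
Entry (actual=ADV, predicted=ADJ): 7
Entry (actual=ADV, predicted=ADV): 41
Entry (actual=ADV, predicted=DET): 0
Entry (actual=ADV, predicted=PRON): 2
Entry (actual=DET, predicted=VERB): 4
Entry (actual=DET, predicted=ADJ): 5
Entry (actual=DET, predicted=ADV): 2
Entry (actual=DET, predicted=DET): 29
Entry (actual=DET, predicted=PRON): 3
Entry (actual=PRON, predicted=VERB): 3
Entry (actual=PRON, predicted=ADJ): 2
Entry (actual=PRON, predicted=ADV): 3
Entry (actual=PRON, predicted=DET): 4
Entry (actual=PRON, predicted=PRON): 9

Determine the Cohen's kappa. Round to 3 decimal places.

Observed agreement pₒ = trace/N = 111/169 = 0.6568
Expected agreement pₑ = Σ (rowᵢ·colᵢ)/N² = (24·24 + 29·34 + 52·50 + 43·44 + 21·17)/169² = 0.2245
κ = (pₒ − pₑ)/(1 − pₑ) = (0.6568 − 0.2245)/(1 − 0.2245) = 0.557

0.557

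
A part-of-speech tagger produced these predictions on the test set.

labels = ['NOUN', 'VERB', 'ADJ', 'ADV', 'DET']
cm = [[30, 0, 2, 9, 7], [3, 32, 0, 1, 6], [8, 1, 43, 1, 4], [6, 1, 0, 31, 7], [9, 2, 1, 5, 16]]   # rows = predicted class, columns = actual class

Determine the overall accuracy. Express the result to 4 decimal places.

Accuracy = trace / total = (30+32+43+31+16=152) / 225 = 152/225 = 0.6756

0.6756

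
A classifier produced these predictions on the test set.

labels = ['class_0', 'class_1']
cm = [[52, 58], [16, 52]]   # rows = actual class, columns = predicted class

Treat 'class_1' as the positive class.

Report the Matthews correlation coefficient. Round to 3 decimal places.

MCC = (TP·TN − FP·FN) / √((TP+FP)(TP+FN)(TN+FP)(TN+FN))
Numerator = 52·52 − 58·16 = 1776
Denominator = √(110·68·110·68) = √55950400 = 7480.0000
MCC = 1776 / 7480.0000 = 0.237

0.237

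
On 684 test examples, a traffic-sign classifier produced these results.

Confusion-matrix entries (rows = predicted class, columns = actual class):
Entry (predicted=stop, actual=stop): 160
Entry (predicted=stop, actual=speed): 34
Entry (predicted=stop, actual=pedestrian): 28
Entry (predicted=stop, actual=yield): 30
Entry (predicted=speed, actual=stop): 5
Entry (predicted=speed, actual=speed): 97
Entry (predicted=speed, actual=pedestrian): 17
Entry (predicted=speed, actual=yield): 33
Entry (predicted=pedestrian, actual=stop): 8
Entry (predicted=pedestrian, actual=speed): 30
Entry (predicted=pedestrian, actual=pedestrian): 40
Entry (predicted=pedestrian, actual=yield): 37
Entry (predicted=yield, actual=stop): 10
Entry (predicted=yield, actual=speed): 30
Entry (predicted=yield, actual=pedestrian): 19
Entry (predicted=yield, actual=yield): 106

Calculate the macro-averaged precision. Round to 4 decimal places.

Per-class precision (TP/(TP+FP)):
  stop: TP=160, FP=34+28+30=92 → 160/252 = 0.63492
  speed: TP=97, FP=5+17+33=55 → 97/152 = 0.63816
  pedestrian: TP=40, FP=8+30+37=75 → 40/115 = 0.34783
  yield: TP=106, FP=10+30+19=59 → 106/165 = 0.64242
Macro-precision = mean = (0.63492 + 0.63816 + 0.34783 + 0.64242) / 4 = 0.5658

0.5658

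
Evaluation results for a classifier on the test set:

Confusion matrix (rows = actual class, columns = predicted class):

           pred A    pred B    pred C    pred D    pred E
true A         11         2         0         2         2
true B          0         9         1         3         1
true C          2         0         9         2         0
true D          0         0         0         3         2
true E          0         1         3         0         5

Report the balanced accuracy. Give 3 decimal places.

0.628

Balanced accuracy = mean of per-class recall.
  A: recall = 11/17 = 0.6471
  B: recall = 9/14 = 0.6429
  C: recall = 9/13 = 0.6923
  D: recall = 3/5 = 0.6000
  E: recall = 5/9 = 0.5556
Mean = (0.6471 + 0.6429 + 0.6923 + 0.6000 + 0.5556) / 5 = 0.628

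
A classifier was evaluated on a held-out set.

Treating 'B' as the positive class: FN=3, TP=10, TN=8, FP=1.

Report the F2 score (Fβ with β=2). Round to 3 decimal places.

Fβ = (1+β²)·TP / ((1+β²)·TP + β²·FN + FP), with β²=4
= 5·10 / (5·10 + 4·3 + 1) = 0.794

0.794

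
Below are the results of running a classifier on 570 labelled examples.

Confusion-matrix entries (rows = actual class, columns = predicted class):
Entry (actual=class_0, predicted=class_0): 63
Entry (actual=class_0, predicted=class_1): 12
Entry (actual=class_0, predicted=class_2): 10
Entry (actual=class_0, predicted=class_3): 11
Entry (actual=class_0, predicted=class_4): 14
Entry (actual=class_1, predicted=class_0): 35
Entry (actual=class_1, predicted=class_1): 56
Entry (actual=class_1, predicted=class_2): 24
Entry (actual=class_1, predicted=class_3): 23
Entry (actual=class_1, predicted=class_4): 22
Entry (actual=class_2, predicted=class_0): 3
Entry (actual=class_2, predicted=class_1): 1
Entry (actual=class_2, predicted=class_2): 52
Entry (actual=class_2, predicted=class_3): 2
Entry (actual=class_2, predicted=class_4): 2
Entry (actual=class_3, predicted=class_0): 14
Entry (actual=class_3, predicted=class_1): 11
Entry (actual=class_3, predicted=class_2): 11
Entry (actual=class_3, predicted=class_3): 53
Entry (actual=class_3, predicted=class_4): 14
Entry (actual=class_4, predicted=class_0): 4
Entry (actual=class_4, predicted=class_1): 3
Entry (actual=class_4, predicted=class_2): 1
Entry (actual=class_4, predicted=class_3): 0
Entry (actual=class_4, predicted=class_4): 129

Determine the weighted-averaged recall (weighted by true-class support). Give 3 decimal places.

Per-class recall (TP/(TP+FN)):
  class_0: TP=63, FN=12+10+11+14=47 → 63/110 = 0.5727
  class_1: TP=56, FN=35+24+23+22=104 → 56/160 = 0.3500
  class_2: TP=52, FN=3+1+2+2=8 → 52/60 = 0.8667
  class_3: TP=53, FN=14+11+11+14=50 → 53/103 = 0.5146
  class_4: TP=129, FN=4+3+1+0=8 → 129/137 = 0.9416
Weighted-recall = Σ (supportᵢ/N)·recallᵢ with N=570: (110/570)·0.5727 + (160/570)·0.3500 + (60/570)·0.8667 + (103/570)·0.5146 + (137/570)·0.9416 = 0.619

0.619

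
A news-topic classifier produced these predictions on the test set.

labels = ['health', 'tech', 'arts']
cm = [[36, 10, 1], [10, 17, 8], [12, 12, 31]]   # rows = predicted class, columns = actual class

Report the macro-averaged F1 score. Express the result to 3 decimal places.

Per-class F1 score (2·TP/(2·TP+FP+FN)):
  health: TP=36, FP=10+1=11, FN=10+12=22 → 72/105 = 0.6857
  tech: TP=17, FP=10+8=18, FN=10+12=22 → 34/74 = 0.4595
  arts: TP=31, FP=12+12=24, FN=1+8=9 → 62/95 = 0.6526
Macro-F1 score = mean = (0.6857 + 0.4595 + 0.6526) / 3 = 0.599

0.599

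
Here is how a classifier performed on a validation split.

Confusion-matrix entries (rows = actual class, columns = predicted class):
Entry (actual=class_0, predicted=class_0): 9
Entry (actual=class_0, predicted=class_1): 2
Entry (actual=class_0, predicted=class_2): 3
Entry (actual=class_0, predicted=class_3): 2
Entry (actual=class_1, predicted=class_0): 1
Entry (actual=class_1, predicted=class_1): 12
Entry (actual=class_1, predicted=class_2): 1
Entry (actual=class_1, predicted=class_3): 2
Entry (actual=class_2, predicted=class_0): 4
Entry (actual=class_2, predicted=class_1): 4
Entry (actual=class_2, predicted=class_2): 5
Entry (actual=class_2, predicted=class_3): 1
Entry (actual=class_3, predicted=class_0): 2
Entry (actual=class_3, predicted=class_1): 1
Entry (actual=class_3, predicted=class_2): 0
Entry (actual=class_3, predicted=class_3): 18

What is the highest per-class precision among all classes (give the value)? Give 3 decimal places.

Per-class precision (TP/(TP+FP)):
  class_0: TP=9, FP=1+4+2=7 → 9/16 = 0.5625
  class_1: TP=12, FP=2+4+1=7 → 12/19 = 0.6316
  class_2: TP=5, FP=3+1+0=4 → 5/9 = 0.5556
  class_3: TP=18, FP=2+2+1=5 → 18/23 = 0.7826
Highest is class 'class_3' with precision = 0.783.

0.783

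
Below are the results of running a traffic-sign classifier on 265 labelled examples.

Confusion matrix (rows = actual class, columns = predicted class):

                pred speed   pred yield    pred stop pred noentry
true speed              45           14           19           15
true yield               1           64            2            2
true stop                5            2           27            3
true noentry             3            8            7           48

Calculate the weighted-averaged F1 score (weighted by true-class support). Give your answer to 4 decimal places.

0.6875

Per-class F1 score (2·TP/(2·TP+FP+FN)):
  speed: TP=45, FP=1+5+3=9, FN=14+19+15=48 → 90/147 = 0.61224
  yield: TP=64, FP=14+2+8=24, FN=1+2+2=5 → 128/157 = 0.81529
  stop: TP=27, FP=19+2+7=28, FN=5+2+3=10 → 54/92 = 0.58696
  noentry: TP=48, FP=15+2+3=20, FN=3+8+7=18 → 96/134 = 0.71642
Weighted-F1 score = Σ (supportᵢ/N)·F1 scoreᵢ with N=265: (93/265)·0.61224 + (69/265)·0.81529 + (37/265)·0.58696 + (66/265)·0.71642 = 0.6875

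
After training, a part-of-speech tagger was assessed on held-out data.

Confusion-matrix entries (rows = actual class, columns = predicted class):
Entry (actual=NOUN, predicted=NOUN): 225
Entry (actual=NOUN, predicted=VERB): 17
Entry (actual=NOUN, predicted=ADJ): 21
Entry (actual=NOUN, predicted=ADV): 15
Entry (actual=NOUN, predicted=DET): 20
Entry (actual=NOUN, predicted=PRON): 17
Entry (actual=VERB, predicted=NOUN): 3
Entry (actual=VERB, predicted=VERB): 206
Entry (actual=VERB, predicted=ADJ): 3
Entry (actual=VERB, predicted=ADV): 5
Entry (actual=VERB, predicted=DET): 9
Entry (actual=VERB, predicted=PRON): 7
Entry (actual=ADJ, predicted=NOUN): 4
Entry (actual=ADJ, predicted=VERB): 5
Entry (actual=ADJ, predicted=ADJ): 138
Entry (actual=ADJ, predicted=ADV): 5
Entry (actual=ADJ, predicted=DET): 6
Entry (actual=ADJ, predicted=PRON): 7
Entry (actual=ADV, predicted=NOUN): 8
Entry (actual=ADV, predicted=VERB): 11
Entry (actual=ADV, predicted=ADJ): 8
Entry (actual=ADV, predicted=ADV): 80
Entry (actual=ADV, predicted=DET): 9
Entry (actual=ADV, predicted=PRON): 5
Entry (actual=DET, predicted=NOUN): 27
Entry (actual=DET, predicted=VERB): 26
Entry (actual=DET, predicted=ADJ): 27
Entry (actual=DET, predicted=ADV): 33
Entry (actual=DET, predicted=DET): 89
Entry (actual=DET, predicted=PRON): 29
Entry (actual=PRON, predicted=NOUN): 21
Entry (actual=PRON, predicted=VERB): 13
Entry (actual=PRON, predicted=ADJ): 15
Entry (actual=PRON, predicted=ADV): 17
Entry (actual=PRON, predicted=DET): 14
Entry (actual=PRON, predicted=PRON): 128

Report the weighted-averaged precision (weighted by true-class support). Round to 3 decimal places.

Per-class precision (TP/(TP+FP)):
  NOUN: TP=225, FP=3+4+8+27+21=63 → 225/288 = 0.7813
  VERB: TP=206, FP=17+5+11+26+13=72 → 206/278 = 0.7410
  ADJ: TP=138, FP=21+3+8+27+15=74 → 138/212 = 0.6509
  ADV: TP=80, FP=15+5+5+33+17=75 → 80/155 = 0.5161
  DET: TP=89, FP=20+9+6+9+14=58 → 89/147 = 0.6054
  PRON: TP=128, FP=17+7+7+5+29=65 → 128/193 = 0.6632
Weighted-precision = Σ (supportᵢ/N)·precisionᵢ with N=1273: (315/1273)·0.7813 + (233/1273)·0.7410 + (165/1273)·0.6509 + (121/1273)·0.5161 + (231/1273)·0.6054 + (208/1273)·0.6632 = 0.681

0.681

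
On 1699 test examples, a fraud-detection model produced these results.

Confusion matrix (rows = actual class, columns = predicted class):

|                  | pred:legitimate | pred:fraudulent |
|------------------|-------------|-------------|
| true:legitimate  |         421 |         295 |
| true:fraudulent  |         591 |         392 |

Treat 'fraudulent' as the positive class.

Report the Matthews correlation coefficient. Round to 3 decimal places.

MCC = (TP·TN − FP·FN) / √((TP+FP)(TP+FN)(TN+FP)(TN+FN))
Numerator = 392·421 − 295·591 = -9313
Denominator = √(687·983·716·1012) = √489332194032 = 699522.8331
MCC = -9313 / 699522.8331 = -0.013

-0.013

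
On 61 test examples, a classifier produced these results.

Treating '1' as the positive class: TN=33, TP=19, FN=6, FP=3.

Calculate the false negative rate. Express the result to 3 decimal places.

FNR = FN/(FN+TP) = 6/(6+19) = 0.240

0.240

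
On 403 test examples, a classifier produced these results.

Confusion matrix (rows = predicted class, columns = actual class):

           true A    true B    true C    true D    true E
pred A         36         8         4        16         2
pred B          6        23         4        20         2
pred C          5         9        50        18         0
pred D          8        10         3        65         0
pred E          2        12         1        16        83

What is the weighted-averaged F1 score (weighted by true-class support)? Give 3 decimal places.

0.625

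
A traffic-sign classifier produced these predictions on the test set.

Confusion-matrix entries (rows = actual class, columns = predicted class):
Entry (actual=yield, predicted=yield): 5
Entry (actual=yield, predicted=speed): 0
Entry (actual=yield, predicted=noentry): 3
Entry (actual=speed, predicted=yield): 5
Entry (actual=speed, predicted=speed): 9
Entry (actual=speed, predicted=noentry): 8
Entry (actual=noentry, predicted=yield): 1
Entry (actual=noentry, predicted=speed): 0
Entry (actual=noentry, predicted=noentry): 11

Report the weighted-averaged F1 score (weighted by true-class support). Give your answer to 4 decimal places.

0.5893

Per-class F1 score (2·TP/(2·TP+FP+FN)):
  yield: TP=5, FP=5+1=6, FN=0+3=3 → 10/19 = 0.52632
  speed: TP=9, FP=0+0=0, FN=5+8=13 → 18/31 = 0.58065
  noentry: TP=11, FP=3+8=11, FN=1+0=1 → 22/34 = 0.64706
Weighted-F1 score = Σ (supportᵢ/N)·F1 scoreᵢ with N=42: (8/42)·0.52632 + (22/42)·0.58065 + (12/42)·0.64706 = 0.5893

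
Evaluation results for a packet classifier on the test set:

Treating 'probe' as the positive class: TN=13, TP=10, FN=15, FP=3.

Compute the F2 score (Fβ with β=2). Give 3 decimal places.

0.442

Fβ = (1+β²)·TP / ((1+β²)·TP + β²·FN + FP), with β²=4
= 5·10 / (5·10 + 4·15 + 3) = 0.442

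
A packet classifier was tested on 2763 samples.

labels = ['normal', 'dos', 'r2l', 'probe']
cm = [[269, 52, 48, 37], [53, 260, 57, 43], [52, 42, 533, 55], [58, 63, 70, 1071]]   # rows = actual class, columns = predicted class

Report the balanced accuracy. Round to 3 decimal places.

0.731

Balanced accuracy = mean of per-class recall.
  normal: recall = 269/406 = 0.6626
  dos: recall = 260/413 = 0.6295
  r2l: recall = 533/682 = 0.7815
  probe: recall = 1071/1262 = 0.8487
Mean = (0.6626 + 0.6295 + 0.7815 + 0.8487) / 4 = 0.731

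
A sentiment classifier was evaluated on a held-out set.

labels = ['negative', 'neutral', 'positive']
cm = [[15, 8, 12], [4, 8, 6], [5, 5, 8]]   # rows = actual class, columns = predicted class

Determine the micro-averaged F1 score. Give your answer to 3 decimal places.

0.437

Micro-averaging pools counts across classes: ΣTP=31, ΣFP=40, ΣFN=40.
Micro-F1 score = 2·TP/(2·TP+FP+FN) on pooled counts = 0.437 (equals overall accuracy in single-label multiclass).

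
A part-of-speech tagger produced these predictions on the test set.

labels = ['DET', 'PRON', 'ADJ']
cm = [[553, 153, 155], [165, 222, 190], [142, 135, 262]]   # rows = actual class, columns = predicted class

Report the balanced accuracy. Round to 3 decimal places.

Balanced accuracy = mean of per-class recall.
  DET: recall = 553/861 = 0.6423
  PRON: recall = 222/577 = 0.3847
  ADJ: recall = 262/539 = 0.4861
Mean = (0.6423 + 0.3847 + 0.4861) / 3 = 0.504

0.504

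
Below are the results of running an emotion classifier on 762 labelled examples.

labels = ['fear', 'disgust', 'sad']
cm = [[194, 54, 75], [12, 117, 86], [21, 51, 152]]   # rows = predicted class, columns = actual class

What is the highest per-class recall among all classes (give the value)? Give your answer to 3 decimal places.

Per-class recall (TP/(TP+FN)):
  fear: TP=194, FN=12+21=33 → 194/227 = 0.8546
  disgust: TP=117, FN=54+51=105 → 117/222 = 0.5270
  sad: TP=152, FN=75+86=161 → 152/313 = 0.4856
Highest is class 'fear' with recall = 0.855.

0.855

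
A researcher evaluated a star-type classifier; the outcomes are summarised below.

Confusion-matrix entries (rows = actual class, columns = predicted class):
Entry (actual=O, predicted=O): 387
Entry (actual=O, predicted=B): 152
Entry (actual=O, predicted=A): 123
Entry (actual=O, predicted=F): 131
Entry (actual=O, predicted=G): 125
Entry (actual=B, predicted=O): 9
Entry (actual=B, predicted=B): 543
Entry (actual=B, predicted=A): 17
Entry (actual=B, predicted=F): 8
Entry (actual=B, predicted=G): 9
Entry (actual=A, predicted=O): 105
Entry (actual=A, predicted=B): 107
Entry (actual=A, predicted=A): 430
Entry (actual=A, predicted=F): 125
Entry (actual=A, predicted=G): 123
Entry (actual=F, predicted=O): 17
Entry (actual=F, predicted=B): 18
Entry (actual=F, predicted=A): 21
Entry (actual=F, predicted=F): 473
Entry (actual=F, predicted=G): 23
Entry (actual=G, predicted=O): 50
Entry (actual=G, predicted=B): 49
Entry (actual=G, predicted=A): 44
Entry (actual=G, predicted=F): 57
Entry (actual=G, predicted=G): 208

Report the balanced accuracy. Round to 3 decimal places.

Balanced accuracy = mean of per-class recall.
  O: recall = 387/918 = 0.4216
  B: recall = 543/586 = 0.9266
  A: recall = 430/890 = 0.4831
  F: recall = 473/552 = 0.8569
  G: recall = 208/408 = 0.5098
Mean = (0.4216 + 0.9266 + 0.4831 + 0.8569 + 0.5098) / 5 = 0.640

0.640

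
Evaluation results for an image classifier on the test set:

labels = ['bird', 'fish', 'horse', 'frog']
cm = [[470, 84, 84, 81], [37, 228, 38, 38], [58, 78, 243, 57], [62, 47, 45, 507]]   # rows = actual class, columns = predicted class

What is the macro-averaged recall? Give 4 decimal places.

0.6617

Per-class recall (TP/(TP+FN)):
  bird: TP=470, FN=84+84+81=249 → 470/719 = 0.65369
  fish: TP=228, FN=37+38+38=113 → 228/341 = 0.66862
  horse: TP=243, FN=58+78+57=193 → 243/436 = 0.55734
  frog: TP=507, FN=62+47+45=154 → 507/661 = 0.76702
Macro-recall = mean = (0.65369 + 0.66862 + 0.55734 + 0.76702) / 4 = 0.6617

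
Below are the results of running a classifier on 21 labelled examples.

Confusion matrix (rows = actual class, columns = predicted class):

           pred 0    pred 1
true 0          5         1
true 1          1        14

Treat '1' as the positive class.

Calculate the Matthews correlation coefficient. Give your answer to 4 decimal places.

MCC = (TP·TN − FP·FN) / √((TP+FP)(TP+FN)(TN+FP)(TN+FN))
Numerator = 14·5 − 1·1 = 69
Denominator = √(15·15·6·6) = √8100 = 90.0000
MCC = 69 / 90.0000 = 0.7667

0.7667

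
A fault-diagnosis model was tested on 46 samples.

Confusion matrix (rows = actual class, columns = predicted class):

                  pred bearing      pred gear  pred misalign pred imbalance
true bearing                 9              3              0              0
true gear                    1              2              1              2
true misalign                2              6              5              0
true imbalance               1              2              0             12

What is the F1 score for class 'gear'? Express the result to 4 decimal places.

0.2105

Take TP from the diagonal, FP from the rest of the 'gear' prediction marginal, FN from the rest of the 'gear' actual marginal.
F1 score = 2·TP/(2·TP+FP+FN).
gear: TP=2, FP=3+6+2=11, FN=1+1+2=4 → 4/19 = 0.21053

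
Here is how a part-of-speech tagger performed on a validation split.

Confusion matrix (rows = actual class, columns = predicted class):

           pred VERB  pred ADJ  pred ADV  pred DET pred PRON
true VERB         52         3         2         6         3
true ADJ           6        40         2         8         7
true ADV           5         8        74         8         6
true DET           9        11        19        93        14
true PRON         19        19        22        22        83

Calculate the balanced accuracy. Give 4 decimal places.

0.6591

Balanced accuracy = mean of per-class recall.
  VERB: recall = 52/66 = 0.78788
  ADJ: recall = 40/63 = 0.63492
  ADV: recall = 74/101 = 0.73267
  DET: recall = 93/146 = 0.63699
  PRON: recall = 83/165 = 0.50303
Mean = (0.78788 + 0.63492 + 0.73267 + 0.63699 + 0.50303) / 5 = 0.6591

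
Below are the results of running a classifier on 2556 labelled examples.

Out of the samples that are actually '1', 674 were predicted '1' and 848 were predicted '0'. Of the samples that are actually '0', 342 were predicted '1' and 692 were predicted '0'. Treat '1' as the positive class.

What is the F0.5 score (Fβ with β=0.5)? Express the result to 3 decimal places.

Fβ = (1+β²)·TP / ((1+β²)·TP + β²·FN + FP), with β²=1/4
= 1.25·674 / (1.25·674 + 0.25·848 + 342) = 0.603

0.603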